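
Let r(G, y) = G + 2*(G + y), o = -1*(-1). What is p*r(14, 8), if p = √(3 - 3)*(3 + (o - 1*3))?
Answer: 0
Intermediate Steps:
o = 1
r(G, y) = 2*y + 3*G (r(G, y) = G + (2*G + 2*y) = 2*y + 3*G)
p = 0 (p = √(3 - 3)*(3 + (1 - 1*3)) = √0*(3 + (1 - 3)) = 0*(3 - 2) = 0*1 = 0)
p*r(14, 8) = 0*(2*8 + 3*14) = 0*(16 + 42) = 0*58 = 0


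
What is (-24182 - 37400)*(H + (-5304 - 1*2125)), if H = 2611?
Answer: 296702076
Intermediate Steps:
(-24182 - 37400)*(H + (-5304 - 1*2125)) = (-24182 - 37400)*(2611 + (-5304 - 1*2125)) = -61582*(2611 + (-5304 - 2125)) = -61582*(2611 - 7429) = -61582*(-4818) = 296702076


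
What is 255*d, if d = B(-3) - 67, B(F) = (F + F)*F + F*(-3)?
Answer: -10200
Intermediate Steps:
B(F) = -3*F + 2*F**2 (B(F) = (2*F)*F - 3*F = 2*F**2 - 3*F = -3*F + 2*F**2)
d = -40 (d = -3*(-3 + 2*(-3)) - 67 = -3*(-3 - 6) - 67 = -3*(-9) - 67 = 27 - 67 = -40)
255*d = 255*(-40) = -10200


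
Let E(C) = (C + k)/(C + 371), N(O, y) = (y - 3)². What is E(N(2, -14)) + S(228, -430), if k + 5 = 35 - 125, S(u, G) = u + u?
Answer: 150577/330 ≈ 456.29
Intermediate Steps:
S(u, G) = 2*u
k = -95 (k = -5 + (35 - 125) = -5 - 90 = -95)
N(O, y) = (-3 + y)²
E(C) = (-95 + C)/(371 + C) (E(C) = (C - 95)/(C + 371) = (-95 + C)/(371 + C))
E(N(2, -14)) + S(228, -430) = (-95 + (-3 - 14)²)/(371 + (-3 - 14)²) + 2*228 = (-95 + (-17)²)/(371 + (-17)²) + 456 = (-95 + 289)/(371 + 289) + 456 = 194/660 + 456 = (1/660)*194 + 456 = 97/330 + 456 = 150577/330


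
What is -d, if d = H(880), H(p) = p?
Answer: -880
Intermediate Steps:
d = 880
-d = -1*880 = -880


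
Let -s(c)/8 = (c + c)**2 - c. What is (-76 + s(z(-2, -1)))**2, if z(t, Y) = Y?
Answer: 13456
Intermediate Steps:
s(c) = -32*c**2 + 8*c (s(c) = -8*((c + c)**2 - c) = -8*((2*c)**2 - c) = -8*(4*c**2 - c) = -8*(-c + 4*c**2) = -32*c**2 + 8*c)
(-76 + s(z(-2, -1)))**2 = (-76 + 8*(-1)*(1 - 4*(-1)))**2 = (-76 + 8*(-1)*(1 + 4))**2 = (-76 + 8*(-1)*5)**2 = (-76 - 40)**2 = (-116)**2 = 13456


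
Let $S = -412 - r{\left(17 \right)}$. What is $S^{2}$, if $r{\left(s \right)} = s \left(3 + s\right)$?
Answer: $565504$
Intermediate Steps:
$S = -752$ ($S = -412 - 17 \left(3 + 17\right) = -412 - 17 \cdot 20 = -412 - 340 = -752$)
$S^{2} = \left(-752\right)^{2} = 565504$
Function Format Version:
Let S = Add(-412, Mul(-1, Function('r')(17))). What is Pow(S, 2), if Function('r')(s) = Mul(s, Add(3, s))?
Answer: 565504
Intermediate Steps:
S = -752 (S = Add(-412, Mul(-1, Mul(17, Add(3, 17)))) = Add(-412, Mul(-1, Mul(17, 20))) = Add(-412, Mul(-1, 340)) = Add(-412, -340) = -752)
Pow(S, 2) = Pow(-752, 2) = 565504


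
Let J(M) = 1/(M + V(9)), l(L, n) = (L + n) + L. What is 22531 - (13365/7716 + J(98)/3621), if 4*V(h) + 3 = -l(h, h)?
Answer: 37977392485933/1685691372 ≈ 22529.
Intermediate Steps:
l(L, n) = n + 2*L
V(h) = -3/4 - 3*h/4 (V(h) = -3/4 + (-(h + 2*h))/4 = -3/4 + (-3*h)/4 = -3/4 - 3*h/4)
J(M) = 1/(-15/2 + M) (J(M) = 1/(M + (-3/4 - 3/4*9)) = 1/(M + (-3/4 - 27/4)) = 1/(M - 15/2) = 1/(-15/2 + M))
22531 - (13365/7716 + J(98)/3621) = 22531 - (13365/7716 + (2/(-15 + 2*98))/3621) = 22531 - (13365*(1/7716) + (2/(-15 + 196))*(1/3621)) = 22531 - (4455/2572 + (2/181)*(1/3621)) = 22531 - (4455/2572 + 2/655401) = 22531 - 1*2919816599/1685691372 = 22531 - 2919816599/1685691372 = 37977392485933/1685691372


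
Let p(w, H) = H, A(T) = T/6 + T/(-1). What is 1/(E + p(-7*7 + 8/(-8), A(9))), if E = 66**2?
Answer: 2/8697 ≈ 0.00022996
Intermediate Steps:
E = 4356
A(T) = -5*T/6 (A(T) = T*(1/6) + T*(-1) = T/6 - T = -5*T/6)
1/(E + p(-7*7 + 8/(-8), A(9))) = 1/(4356 - 5/6*9) = 1/(4356 - 15/2) = 1/(8697/2) = 2/8697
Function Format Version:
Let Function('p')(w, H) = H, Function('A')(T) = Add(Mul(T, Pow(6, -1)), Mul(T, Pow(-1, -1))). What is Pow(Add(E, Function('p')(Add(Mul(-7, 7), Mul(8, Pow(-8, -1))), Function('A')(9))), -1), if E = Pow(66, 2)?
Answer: Rational(2, 8697) ≈ 0.00022996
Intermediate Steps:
E = 4356
Function('A')(T) = Mul(Rational(-5, 6), T) (Function('A')(T) = Add(Mul(T, Rational(1, 6)), Mul(T, -1)) = Add(Mul(Rational(1, 6), T), Mul(-1, T)) = Mul(Rational(-5, 6), T))
Pow(Add(E, Function('p')(Add(Mul(-7, 7), Mul(8, Pow(-8, -1))), Function('A')(9))), -1) = Pow(Add(4356, Mul(Rational(-5, 6), 9)), -1) = Pow(Add(4356, Rational(-15, 2)), -1) = Pow(Rational(8697, 2), -1) = Rational(2, 8697)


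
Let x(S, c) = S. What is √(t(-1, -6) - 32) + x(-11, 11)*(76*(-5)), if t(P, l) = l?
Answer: 4180 + I*√38 ≈ 4180.0 + 6.1644*I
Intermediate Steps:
√(t(-1, -6) - 32) + x(-11, 11)*(76*(-5)) = √(-6 - 32) - 836*(-5) = √(-38) - 11*(-380) = I*√38 + 4180 = 4180 + I*√38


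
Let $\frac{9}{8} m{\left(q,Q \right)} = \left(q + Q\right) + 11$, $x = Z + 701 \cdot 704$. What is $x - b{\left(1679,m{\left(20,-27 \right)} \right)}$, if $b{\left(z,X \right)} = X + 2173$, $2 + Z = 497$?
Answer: $\frac{4426402}{9} \approx 4.9182 \cdot 10^{5}$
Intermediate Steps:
$Z = 495$ ($Z = -2 + 497 = 495$)
$x = 493999$ ($x = 495 + 701 \cdot 704 = 495 + 493504 = 493999$)
$m{\left(q,Q \right)} = \frac{88}{9} + \frac{8 Q}{9} + \frac{8 q}{9}$ ($m{\left(q,Q \right)} = \frac{8 \left(\left(q + Q\right) + 11\right)}{9} = \frac{8 \left(\left(Q + q\right) + 11\right)}{9} = \frac{8 \left(11 + Q + q\right)}{9} = \frac{88}{9} + \frac{8 Q}{9} + \frac{8 q}{9}$)
$b{\left(z,X \right)} = 2173 + X$
$x - b{\left(1679,m{\left(20,-27 \right)} \right)} = 493999 - \left(2173 + \left(\frac{88}{9} + \frac{8}{9} \left(-27\right) + \frac{8}{9} \cdot 20\right)\right) = 493999 - \left(2173 + \left(\frac{88}{9} - 24 + \frac{160}{9}\right)\right) = 493999 - \left(2173 + \frac{32}{9}\right) = 493999 - \frac{19589}{9} = \frac{4426402}{9}$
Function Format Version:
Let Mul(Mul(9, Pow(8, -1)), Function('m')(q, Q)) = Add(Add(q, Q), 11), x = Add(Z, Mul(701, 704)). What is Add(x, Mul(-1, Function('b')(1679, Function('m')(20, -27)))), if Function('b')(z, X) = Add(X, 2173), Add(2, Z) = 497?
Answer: Rational(4426402, 9) ≈ 4.9182e+5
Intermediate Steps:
Z = 495 (Z = Add(-2, 497) = 495)
x = 493999 (x = Add(495, Mul(701, 704)) = Add(495, 493504) = 493999)
Function('m')(q, Q) = Add(Rational(88, 9), Mul(Rational(8, 9), Q), Mul(Rational(8, 9), q)) (Function('m')(q, Q) = Mul(Rational(8, 9), Add(Add(q, Q), 11)) = Mul(Rational(8, 9), Add(Add(Q, q), 11)) = Mul(Rational(8, 9), Add(11, Q, q)) = Add(Rational(88, 9), Mul(Rational(8, 9), Q), Mul(Rational(8, 9), q)))
Function('b')(z, X) = Add(2173, X)
Add(x, Mul(-1, Function('b')(1679, Function('m')(20, -27)))) = Add(493999, Mul(-1, Add(2173, Add(Rational(88, 9), Mul(Rational(8, 9), -27), Mul(Rational(8, 9), 20))))) = Add(493999, Mul(-1, Add(2173, Add(Rational(88, 9), -24, Rational(160, 9))))) = Add(493999, Mul(-1, Add(2173, Rational(32, 9)))) = Add(493999, Mul(-1, Rational(19589, 9))) = Add(493999, Rational(-19589, 9)) = Rational(4426402, 9)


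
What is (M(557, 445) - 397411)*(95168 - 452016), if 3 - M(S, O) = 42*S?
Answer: 150162352096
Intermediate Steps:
M(S, O) = 3 - 42*S
(M(557, 445) - 397411)*(95168 - 452016) = ((3 - 42*557) - 397411)*(95168 - 452016) = ((3 - 23394) - 397411)*(-356848) = (-23391 - 397411)*(-356848) = -420802*(-356848) = 150162352096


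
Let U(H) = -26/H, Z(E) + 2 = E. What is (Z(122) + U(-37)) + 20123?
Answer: 749017/37 ≈ 20244.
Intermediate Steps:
Z(E) = -2 + E
(Z(122) + U(-37)) + 20123 = ((-2 + 122) - 26/(-37)) + 20123 = (120 - 26*(-1/37)) + 20123 = (120 + 26/37) + 20123 = 4466/37 + 20123 = 749017/37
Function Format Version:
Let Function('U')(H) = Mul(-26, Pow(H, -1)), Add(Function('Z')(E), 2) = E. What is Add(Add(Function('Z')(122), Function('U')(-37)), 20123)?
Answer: Rational(749017, 37) ≈ 20244.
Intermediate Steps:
Function('Z')(E) = Add(-2, E)
Add(Add(Function('Z')(122), Function('U')(-37)), 20123) = Add(Add(Add(-2, 122), Mul(-26, Pow(-37, -1))), 20123) = Add(Add(120, Mul(-26, Rational(-1, 37))), 20123) = Add(Add(120, Rational(26, 37)), 20123) = Add(Rational(4466, 37), 20123) = Rational(749017, 37)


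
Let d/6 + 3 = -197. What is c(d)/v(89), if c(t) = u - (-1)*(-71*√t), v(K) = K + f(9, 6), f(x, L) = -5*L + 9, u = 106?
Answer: 53/34 - 355*I*√3/17 ≈ 1.5588 - 36.169*I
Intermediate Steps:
f(x, L) = 9 - 5*L
v(K) = -21 + K (v(K) = K + (9 - 5*6) = K + (9 - 30) = K - 21 = -21 + K)
d = -1200 (d = -18 + 6*(-197) = -18 - 1182 = -1200)
c(t) = 106 - 71*√t (c(t) = 106 - (-1)*(-71*√t) = 106 - 71*√t)
c(d)/v(89) = (106 - 1420*I*√3)/(-21 + 89) = (106 - 1420*I*√3)/68 = (106 - 1420*I*√3)*(1/68) = 53/34 - 355*I*√3/17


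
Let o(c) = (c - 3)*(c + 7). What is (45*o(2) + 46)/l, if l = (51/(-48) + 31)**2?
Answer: -91904/229441 ≈ -0.40056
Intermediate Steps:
o(c) = (-3 + c)*(7 + c)
l = 229441/256 (l = (51*(-1/48) + 31)**2 = (-17/16 + 31)**2 = (479/16)**2 = 229441/256 ≈ 896.25)
(45*o(2) + 46)/l = (45*(-21 + 2**2 + 4*2) + 46)/(229441/256) = (45*(-21 + 4 + 8) + 46)*(256/229441) = (45*(-9) + 46)*(256/229441) = (-405 + 46)*(256/229441) = -359*256/229441 = -91904/229441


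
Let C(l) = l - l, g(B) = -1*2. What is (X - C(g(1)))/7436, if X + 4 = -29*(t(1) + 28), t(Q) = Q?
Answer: -5/44 ≈ -0.11364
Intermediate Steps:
g(B) = -2
X = -845 (X = -4 - 29*(1 + 28) = -4 - 29*29 = -4 - 841 = -845)
C(l) = 0
(X - C(g(1)))/7436 = (-845 - 1*0)/7436 = (-845 + 0)*(1/7436) = -845*1/7436 = -5/44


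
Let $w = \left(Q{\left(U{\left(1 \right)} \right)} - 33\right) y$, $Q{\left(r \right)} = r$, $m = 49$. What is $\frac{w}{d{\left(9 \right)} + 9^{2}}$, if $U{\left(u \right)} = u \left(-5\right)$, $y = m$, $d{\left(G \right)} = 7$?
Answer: $- \frac{931}{44} \approx -21.159$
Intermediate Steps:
$y = 49$
$U{\left(u \right)} = - 5 u$
$w = -1862$ ($w = \left(\left(-5\right) 1 - 33\right) 49 = \left(-5 - 33\right) 49 = \left(-38\right) 49 = -1862$)
$\frac{w}{d{\left(9 \right)} + 9^{2}} = \frac{1}{7 + 9^{2}} \left(-1862\right) = \frac{1}{7 + 81} \left(-1862\right) = \frac{1}{88} \left(-1862\right) = - \frac{931}{44}$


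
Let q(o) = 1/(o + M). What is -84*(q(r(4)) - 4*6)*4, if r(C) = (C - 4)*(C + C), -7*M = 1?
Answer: 10416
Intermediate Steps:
M = -⅐ (M = -⅐*1 = -⅐ ≈ -0.14286)
r(C) = 2*C*(-4 + C) (r(C) = (-4 + C)*(2*C) = 2*C*(-4 + C))
q(o) = 1/(-⅐ + o) (q(o) = 1/(o - ⅐) = 1/(-⅐ + o))
-84*(q(r(4)) - 4*6)*4 = -84*(7/(-1 + 7*(2*4*(-4 + 4))) - 4*6)*4 = -84*(7/(-1 + 7*(2*4*0)) - 24)*4 = -84*(7/(-1 + 7*0) - 24)*4 = -84*(7/(-1 + 0) - 24)*4 = -84*(7/(-1) - 24)*4 = -84*(7*(-1) - 24)*4 = -84*(-7 - 24)*4 = -84*(-31)*4 = 2604*4 = 10416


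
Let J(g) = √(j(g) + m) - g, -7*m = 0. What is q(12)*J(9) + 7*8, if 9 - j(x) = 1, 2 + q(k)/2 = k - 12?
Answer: 92 - 8*√2 ≈ 80.686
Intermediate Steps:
q(k) = -28 + 2*k (q(k) = -4 + 2*(k - 12) = -4 + 2*(-12 + k) = -4 + (-24 + 2*k) = -28 + 2*k)
j(x) = 8 (j(x) = 9 - 1*1 = 9 - 1 = 8)
m = 0 (m = -⅐*0 = 0)
J(g) = -g + 2*√2 (J(g) = √(8 + 0) - g = √8 - g = 2*√2 - g = -g + 2*√2)
q(12)*J(9) + 7*8 = (-28 + 2*12)*(-1*9 + 2*√2) + 7*8 = (-28 + 24)*(-9 + 2*√2) + 56 = -4*(-9 + 2*√2) + 56 = (36 - 8*√2) + 56 = 92 - 8*√2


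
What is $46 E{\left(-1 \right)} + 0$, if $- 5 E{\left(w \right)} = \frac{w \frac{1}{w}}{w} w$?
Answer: $- \frac{46}{5} \approx -9.2$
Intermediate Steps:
$E{\left(w \right)} = - \frac{1}{5}$ ($E{\left(w \right)} = - \frac{\frac{w \frac{1}{w}}{w} w}{5} = - \frac{1 \frac{1}{w} w}{5} = - \frac{\frac{1}{w} w}{5} = \left(- \frac{1}{5}\right) 1 = - \frac{1}{5}$)
$46 E{\left(-1 \right)} + 0 = 46 \left(- \frac{1}{5}\right) + 0 = - \frac{46}{5} + 0 = - \frac{46}{5}$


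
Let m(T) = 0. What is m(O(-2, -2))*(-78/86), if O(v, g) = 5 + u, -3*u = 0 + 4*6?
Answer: 0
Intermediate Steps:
u = -8 (u = -(0 + 4*6)/3 = -(0 + 24)/3 = -⅓*24 = -8)
O(v, g) = -3 (O(v, g) = 5 - 8 = -3)
m(O(-2, -2))*(-78/86) = 0*(-78/86) = 0*(-78*1/86) = 0*(-39/43) = 0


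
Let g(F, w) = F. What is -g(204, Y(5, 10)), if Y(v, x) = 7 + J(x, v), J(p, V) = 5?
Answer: -204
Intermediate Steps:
Y(v, x) = 12 (Y(v, x) = 7 + 5 = 12)
-g(204, Y(5, 10)) = -1*204 = -204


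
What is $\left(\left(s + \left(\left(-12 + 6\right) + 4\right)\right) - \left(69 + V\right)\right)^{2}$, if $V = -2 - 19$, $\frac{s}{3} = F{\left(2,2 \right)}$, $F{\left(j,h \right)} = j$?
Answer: $1936$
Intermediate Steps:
$s = 6$ ($s = 3 \cdot 2 = 6$)
$V = -21$ ($V = -2 - 19 = -21$)
$\left(\left(s + \left(\left(-12 + 6\right) + 4\right)\right) - \left(69 + V\right)\right)^{2} = \left(\left(6 + \left(\left(-12 + 6\right) + 4\right)\right) - 48\right)^{2} = \left(\left(6 + \left(-6 + 4\right)\right) + \left(-69 + 21\right)\right)^{2} = \left(\left(6 - 2\right) - 48\right)^{2} = \left(4 - 48\right)^{2} = \left(-44\right)^{2} = 1936$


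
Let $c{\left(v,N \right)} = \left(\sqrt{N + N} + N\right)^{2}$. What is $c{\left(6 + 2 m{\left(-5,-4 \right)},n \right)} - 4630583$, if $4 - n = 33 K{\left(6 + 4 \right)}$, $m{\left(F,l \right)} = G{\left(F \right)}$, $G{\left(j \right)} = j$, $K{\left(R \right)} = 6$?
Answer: $-4593335 - 776 i \sqrt{97} \approx -4.5933 \cdot 10^{6} - 7642.7 i$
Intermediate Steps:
$m{\left(F,l \right)} = F$
$n = -194$ ($n = 4 - 33 \cdot 6 = 4 - 198 = -194$)
$c{\left(v,N \right)} = \left(N + \sqrt{2} \sqrt{N}\right)^{2}$ ($c{\left(v,N \right)} = \left(\sqrt{2 N} + N\right)^{2} = \left(\sqrt{2} \sqrt{N} + N\right)^{2} = \left(N + \sqrt{2} \sqrt{N}\right)^{2}$)
$c{\left(6 + 2 m{\left(-5,-4 \right)},n \right)} - 4630583 = \left(-194 + \sqrt{2} \sqrt{-194}\right)^{2} - 4630583 = \left(-194 + \sqrt{2} i \sqrt{194}\right)^{2} - 4630583 = \left(-194 + 2 i \sqrt{97}\right)^{2} - 4630583 = -4630583 + \left(-194 + 2 i \sqrt{97}\right)^{2}$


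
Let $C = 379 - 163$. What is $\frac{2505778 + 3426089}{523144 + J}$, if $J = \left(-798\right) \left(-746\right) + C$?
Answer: $\frac{5931867}{1118668} \approx 5.3026$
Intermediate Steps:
$C = 216$
$J = 595524$ ($J = \left(-798\right) \left(-746\right) + 216 = 595308 + 216 = 595524$)
$\frac{2505778 + 3426089}{523144 + J} = \frac{2505778 + 3426089}{523144 + 595524} = \frac{5931867}{1118668}$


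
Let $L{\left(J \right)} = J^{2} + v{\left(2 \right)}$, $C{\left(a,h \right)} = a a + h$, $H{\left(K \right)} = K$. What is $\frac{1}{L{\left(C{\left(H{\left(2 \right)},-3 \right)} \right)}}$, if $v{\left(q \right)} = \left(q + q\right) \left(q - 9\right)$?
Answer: $- \frac{1}{27} \approx -0.037037$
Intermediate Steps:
$v{\left(q \right)} = 2 q \left(-9 + q\right)$
$C{\left(a,h \right)} = h + a^{2}$ ($C{\left(a,h \right)} = a^{2} + h = h + a^{2}$)
$L{\left(J \right)} = -28 + J^{2}$ ($L{\left(J \right)} = J^{2} + 2 \cdot 2 \left(-9 + 2\right) = J^{2} + 2 \cdot 2 \left(-7\right) = J^{2} - 28 = -28 + J^{2}$)
$\frac{1}{L{\left(C{\left(H{\left(2 \right)},-3 \right)} \right)}} = \frac{1}{-28 + \left(-3 + 2^{2}\right)^{2}} = \frac{1}{-28 + \left(-3 + 4\right)^{2}} = \frac{1}{-28 + 1^{2}} = \frac{1}{-28 + 1} = \frac{1}{-27} = - \frac{1}{27}$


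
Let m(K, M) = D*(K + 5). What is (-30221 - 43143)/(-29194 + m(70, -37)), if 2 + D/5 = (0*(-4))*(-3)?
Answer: 18341/7486 ≈ 2.4500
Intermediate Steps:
D = -10 (D = -10 + 5*((0*(-4))*(-3)) = -10 + 5*(0*(-3)) = -10 + 5*0 = -10 + 0 = -10)
m(K, M) = -50 - 10*K (m(K, M) = -10*(K + 5) = -10*(5 + K) = -50 - 10*K)
(-30221 - 43143)/(-29194 + m(70, -37)) = (-30221 - 43143)/(-29194 + (-50 - 10*70)) = -73364/(-29194 + (-50 - 700)) = -73364/(-29194 - 750) = -73364/(-29944) = -73364*(-1/29944) = 18341/7486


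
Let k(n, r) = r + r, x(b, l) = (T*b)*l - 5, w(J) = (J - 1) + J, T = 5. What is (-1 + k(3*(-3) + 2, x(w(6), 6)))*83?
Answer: 53867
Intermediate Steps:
w(J) = -1 + 2*J (w(J) = (-1 + J) + J = -1 + 2*J)
x(b, l) = -5 + 5*b*l (x(b, l) = (5*b)*l - 5 = 5*b*l - 5 = -5 + 5*b*l)
k(n, r) = 2*r
(-1 + k(3*(-3) + 2, x(w(6), 6)))*83 = (-1 + 2*(-5 + 5*(-1 + 2*6)*6))*83 = (-1 + 2*(-5 + 5*(-1 + 12)*6))*83 = (-1 + 2*(-5 + 5*11*6))*83 = (-1 + 2*(-5 + 330))*83 = (-1 + 2*325)*83 = (-1 + 650)*83 = 649*83 = 53867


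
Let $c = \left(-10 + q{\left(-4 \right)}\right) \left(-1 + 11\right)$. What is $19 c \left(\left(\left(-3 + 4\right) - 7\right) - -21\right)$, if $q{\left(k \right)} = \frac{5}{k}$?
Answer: $- \frac{64125}{2} \approx -32063.0$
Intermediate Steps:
$c = - \frac{225}{2}$ ($c = \left(-10 + \frac{5}{-4}\right) \left(-1 + 11\right) = \left(-10 + 5 \left(- \frac{1}{4}\right)\right) 10 = \left(-10 - \frac{5}{4}\right) 10 = \left(- \frac{45}{4}\right) 10 = - \frac{225}{2} \approx -112.5$)
$19 c \left(\left(\left(-3 + 4\right) - 7\right) - -21\right) = 19 \left(- \frac{225}{2}\right) \left(\left(\left(-3 + 4\right) - 7\right) - -21\right) = - \frac{4275 \left(\left(1 - 7\right) + 21\right)}{2} = - \frac{4275 \left(-6 + 21\right)}{2} = \left(- \frac{4275}{2}\right) 15 = - \frac{64125}{2}$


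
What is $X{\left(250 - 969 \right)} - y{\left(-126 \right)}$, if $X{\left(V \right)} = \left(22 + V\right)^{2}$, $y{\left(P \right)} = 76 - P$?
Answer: $485607$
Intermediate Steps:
$X{\left(250 - 969 \right)} - y{\left(-126 \right)} = \left(22 + \left(250 - 969\right)\right)^{2} - \left(76 - -126\right) = \left(22 - 719\right)^{2} - \left(76 + 126\right) = \left(-697\right)^{2} - 202 = 485809 - 202 = 485607$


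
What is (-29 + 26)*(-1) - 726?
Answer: -723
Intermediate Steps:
(-29 + 26)*(-1) - 726 = -3*(-1) - 726 = 3 - 726 = -723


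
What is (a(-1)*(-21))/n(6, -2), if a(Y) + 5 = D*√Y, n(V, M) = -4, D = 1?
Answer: -105/4 + 21*I/4 ≈ -26.25 + 5.25*I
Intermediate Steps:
a(Y) = -5 + √Y (a(Y) = -5 + 1*√Y = -5 + √Y)
(a(-1)*(-21))/n(6, -2) = ((-5 + √(-1))*(-21))/(-4) = ((-5 + I)*(-21))*(-¼) = (105 - 21*I)*(-¼) = -105/4 + 21*I/4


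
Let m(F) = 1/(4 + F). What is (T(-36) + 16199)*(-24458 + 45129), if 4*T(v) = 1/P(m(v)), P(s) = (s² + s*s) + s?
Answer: 5020097047/15 ≈ 3.3467e+8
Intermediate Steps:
P(s) = s + 2*s² (P(s) = (s² + s²) + s = 2*s² + s = s + 2*s²)
T(v) = (4 + v)/(4*(1 + 2/(4 + v))) (T(v) = 1/(4*(((1 + 2/(4 + v))/(4 + v)))) = ((4 + v)/(1 + 2/(4 + v)))/4 = (4 + v)/(4*(1 + 2/(4 + v))))
(T(-36) + 16199)*(-24458 + 45129) = ((4 - 36)²/(4*(6 - 36)) + 16199)*(-24458 + 45129) = ((¼)*(-32)²/(-30) + 16199)*20671 = ((¼)*1024*(-1/30) + 16199)*20671 = (-128/15 + 16199)*20671 = (242857/15)*20671 = 5020097047/15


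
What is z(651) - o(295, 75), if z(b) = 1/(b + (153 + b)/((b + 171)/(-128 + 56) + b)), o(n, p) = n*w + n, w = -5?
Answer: 5907173815/5006073 ≈ 1180.0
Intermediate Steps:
o(n, p) = -4*n (o(n, p) = n*(-5) + n = -5*n + n = -4*n)
z(b) = 1/(b + (153 + b)/(-19/8 + 71*b/72)) (z(b) = 1/(b + (153 + b)/((171 + b)/(-72) + b)) = 1/(b + (153 + b)/((171 + b)*(-1/72) + b)) = 1/(b + (153 + b)/((-19/8 - b/72) + b)) = 1/(b + (153 + b)/(-19/8 + 71*b/72)))
z(651) - o(295, 75) = (-171 + 71*651)/(11016 - 99*651 + 71*651**2) - (-4)*295 = (-171 + 46221)/(11016 - 64449 + 71*423801) - 1*(-1180) = 46050/(11016 - 64449 + 30089871) + 1180 = 46050/30036438 + 1180 = (1/30036438)*46050 + 1180 = 7675/5006073 + 1180 = 5907173815/5006073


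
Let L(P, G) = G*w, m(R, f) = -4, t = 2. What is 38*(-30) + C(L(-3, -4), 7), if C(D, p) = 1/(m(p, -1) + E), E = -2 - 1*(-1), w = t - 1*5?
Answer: -5701/5 ≈ -1140.2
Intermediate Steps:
w = -3 (w = 2 - 1*5 = 2 - 5 = -3)
E = -1 (E = -2 + 1 = -1)
L(P, G) = -3*G (L(P, G) = G*(-3) = -3*G)
C(D, p) = -1/5 (C(D, p) = 1/(-4 - 1) = 1/(-5) = -1/5)
38*(-30) + C(L(-3, -4), 7) = 38*(-30) - 1/5 = -1140 - 1/5 = -5701/5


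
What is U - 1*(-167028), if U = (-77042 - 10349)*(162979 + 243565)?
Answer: -35528119676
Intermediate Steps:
U = -35528286704 (U = -87391*406544 = -35528286704)
U - 1*(-167028) = -35528286704 - 1*(-167028) = -35528286704 + 167028 = -35528119676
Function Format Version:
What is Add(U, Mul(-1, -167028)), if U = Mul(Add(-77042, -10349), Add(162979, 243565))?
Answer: -35528119676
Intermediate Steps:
U = -35528286704 (U = Mul(-87391, 406544) = -35528286704)
Add(U, Mul(-1, -167028)) = Add(-35528286704, Mul(-1, -167028)) = Add(-35528286704, 167028) = -35528119676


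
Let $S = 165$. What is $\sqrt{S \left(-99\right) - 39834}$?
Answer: $237 i \approx 237.0 i$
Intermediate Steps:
$\sqrt{S \left(-99\right) - 39834} = \sqrt{165 \left(-99\right) - 39834} = \sqrt{-16335 - 39834} = \sqrt{-56169} = 237 i$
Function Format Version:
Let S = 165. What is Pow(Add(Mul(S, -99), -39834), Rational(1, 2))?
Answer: Mul(237, I) ≈ Mul(237.00, I)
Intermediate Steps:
Pow(Add(Mul(S, -99), -39834), Rational(1, 2)) = Pow(Add(Mul(165, -99), -39834), Rational(1, 2)) = Pow(Add(-16335, -39834), Rational(1, 2)) = Pow(-56169, Rational(1, 2)) = Mul(237, I)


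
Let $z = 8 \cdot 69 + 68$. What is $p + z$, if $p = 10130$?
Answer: $10750$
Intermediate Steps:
$z = 620$ ($z = 552 + 68 = 620$)
$p + z = 10130 + 620 = 10750$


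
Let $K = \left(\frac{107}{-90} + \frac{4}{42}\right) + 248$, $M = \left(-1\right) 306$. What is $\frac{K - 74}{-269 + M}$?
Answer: $- \frac{108931}{362250} \approx -0.30071$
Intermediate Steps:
$M = -306$
$K = \frac{155551}{630}$ ($K = \left(107 \left(- \frac{1}{90}\right) + 4 \cdot \frac{1}{42}\right) + 248 = \left(- \frac{107}{90} + \frac{2}{21}\right) + 248 = - \frac{689}{630} + 248 = \frac{155551}{630} \approx 246.91$)
$\frac{K - 74}{-269 + M} = \frac{\frac{155551}{630} - 74}{-269 - 306} = \frac{108931}{630 \left(-575\right)} = \frac{108931}{630} \left(- \frac{1}{575}\right) = - \frac{108931}{362250}$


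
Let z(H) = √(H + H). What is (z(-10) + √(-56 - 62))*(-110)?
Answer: 110*I*(-√118 - 2*√5) ≈ -1686.8*I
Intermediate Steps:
z(H) = √2*√H (z(H) = √(2*H) = √2*√H)
(z(-10) + √(-56 - 62))*(-110) = (√2*√(-10) + √(-56 - 62))*(-110) = (√2*(I*√10) + √(-118))*(-110) = (2*I*√5 + I*√118)*(-110) = (I*√118 + 2*I*√5)*(-110) = -220*I*√5 - 110*I*√118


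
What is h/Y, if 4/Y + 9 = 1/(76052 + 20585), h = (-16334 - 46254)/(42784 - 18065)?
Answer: 13608696604/2388770003 ≈ 5.6969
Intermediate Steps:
h = -62588/24719 ≈ -2.5320
Y = -96637/217433 (Y = 4/(-9 + 1/(76052 + 20585)) = 4/(-9 + 1/96637) = 4/(-869732/96637) = 4*(-96637/869732) = -96637/217433 ≈ -0.44445)
h/Y = -62588/(24719*(-96637/217433)) = -62588/24719*(-217433/96637) = 13608696604/2388770003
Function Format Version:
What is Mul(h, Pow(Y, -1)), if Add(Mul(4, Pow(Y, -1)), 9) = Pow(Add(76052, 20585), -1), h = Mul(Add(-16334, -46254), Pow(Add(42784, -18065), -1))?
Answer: Rational(13608696604, 2388770003) ≈ 5.6969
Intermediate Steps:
h = Rational(-62588, 24719) (h = Mul(-62588, Pow(24719, -1)) = Mul(-62588, Rational(1, 24719)) = Rational(-62588, 24719) ≈ -2.5320)
Y = Rational(-96637, 217433) (Y = Mul(4, Pow(Add(-9, Pow(Add(76052, 20585), -1)), -1)) = Mul(4, Pow(Add(-9, Pow(96637, -1)), -1)) = Mul(4, Pow(Add(-9, Rational(1, 96637)), -1)) = Mul(4, Pow(Rational(-869732, 96637), -1)) = Mul(4, Rational(-96637, 869732)) = Rational(-96637, 217433) ≈ -0.44445)
Mul(h, Pow(Y, -1)) = Mul(Rational(-62588, 24719), Pow(Rational(-96637, 217433), -1)) = Mul(Rational(-62588, 24719), Rational(-217433, 96637)) = Rational(13608696604, 2388770003)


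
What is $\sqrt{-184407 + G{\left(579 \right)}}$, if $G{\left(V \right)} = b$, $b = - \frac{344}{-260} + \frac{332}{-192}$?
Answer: $\frac{i \sqrt{112193465865}}{780} \approx 429.43 i$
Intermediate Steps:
$b = - \frac{1267}{3120}$ ($b = \left(-344\right) \left(- \frac{1}{260}\right) + 332 \left(- \frac{1}{192}\right) = \frac{86}{65} - \frac{83}{48} = - \frac{1267}{3120} \approx -0.40609$)
$G{\left(V \right)} = - \frac{1267}{3120}$
$\sqrt{-184407 + G{\left(579 \right)}} = \sqrt{-184407 - \frac{1267}{3120}} = \sqrt{- \frac{575351107}{3120}} = \frac{i \sqrt{112193465865}}{780}$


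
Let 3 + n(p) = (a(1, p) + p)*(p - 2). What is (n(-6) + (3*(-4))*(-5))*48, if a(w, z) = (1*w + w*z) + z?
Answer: 9264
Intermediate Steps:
a(w, z) = w + z + w*z (a(w, z) = (w + w*z) + z = w + z + w*z)
n(p) = -3 + (1 + 3*p)*(-2 + p) (n(p) = -3 + ((1 + p + 1*p) + p)*(p - 2) = -3 + ((1 + p + p) + p)*(-2 + p) = -3 + ((1 + 2*p) + p)*(-2 + p) = -3 + (1 + 3*p)*(-2 + p))
(n(-6) + (3*(-4))*(-5))*48 = ((-5 - 5*(-6) + 3*(-6)**2) + (3*(-4))*(-5))*48 = ((-5 + 30 + 3*36) - 12*(-5))*48 = ((-5 + 30 + 108) + 60)*48 = (133 + 60)*48 = 193*48 = 9264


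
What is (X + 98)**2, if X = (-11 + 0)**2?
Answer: 47961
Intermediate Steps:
X = 121 (X = (-11)**2 = 121)
(X + 98)**2 = (121 + 98)**2 = 219**2 = 47961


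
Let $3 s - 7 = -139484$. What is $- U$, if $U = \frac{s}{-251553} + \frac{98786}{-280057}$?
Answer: $\frac{35488233785}{211347535563} \approx 0.16791$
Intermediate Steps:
$s = - \frac{139477}{3}$ ($s = \frac{7}{3} + \frac{1}{3} \left(-139484\right) = \frac{7}{3} - \frac{139484}{3} = - \frac{139477}{3} \approx -46492.0$)
$U = - \frac{35488233785}{211347535563}$ ($U = - \frac{139477}{3 \left(-251553\right)} + \frac{98786}{-280057} = \left(- \frac{139477}{3}\right) \left(- \frac{1}{251553}\right) + 98786 \left(- \frac{1}{280057}\right) = \frac{139477}{754659} - \frac{98786}{280057} = - \frac{35488233785}{211347535563} \approx -0.16791$)
$- U = \left(-1\right) \left(- \frac{35488233785}{211347535563}\right) = \frac{35488233785}{211347535563}$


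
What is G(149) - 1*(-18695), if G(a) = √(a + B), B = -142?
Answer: 18695 + √7 ≈ 18698.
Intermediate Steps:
G(a) = √(-142 + a) (G(a) = √(a - 142) = √(-142 + a))
G(149) - 1*(-18695) = √(-142 + 149) - 1*(-18695) = √7 + 18695 = 18695 + √7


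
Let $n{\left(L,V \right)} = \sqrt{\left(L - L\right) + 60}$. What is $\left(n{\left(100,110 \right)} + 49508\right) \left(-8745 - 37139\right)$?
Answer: $-2271625072 - 91768 \sqrt{15} \approx -2.272 \cdot 10^{9}$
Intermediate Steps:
$n{\left(L,V \right)} = 2 \sqrt{15}$ ($n{\left(L,V \right)} = \sqrt{0 + 60} = \sqrt{60} = 2 \sqrt{15}$)
$\left(n{\left(100,110 \right)} + 49508\right) \left(-8745 - 37139\right) = \left(2 \sqrt{15} + 49508\right) \left(-8745 - 37139\right) = \left(49508 + 2 \sqrt{15}\right) \left(-45884\right) = -2271625072 - 91768 \sqrt{15}$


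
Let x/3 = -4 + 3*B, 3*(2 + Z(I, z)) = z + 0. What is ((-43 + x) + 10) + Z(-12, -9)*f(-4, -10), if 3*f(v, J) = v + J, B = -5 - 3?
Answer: -281/3 ≈ -93.667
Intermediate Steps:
B = -8
Z(I, z) = -2 + z/3 (Z(I, z) = -2 + (z + 0)/3 = -2 + z/3)
f(v, J) = J/3 + v/3 (f(v, J) = (v + J)/3 = (J + v)/3 = J/3 + v/3)
x = -84 (x = 3*(-4 + 3*(-8)) = 3*(-4 - 24) = 3*(-28) = -84)
((-43 + x) + 10) + Z(-12, -9)*f(-4, -10) = ((-43 - 84) + 10) + (-2 + (⅓)*(-9))*((⅓)*(-10) + (⅓)*(-4)) = (-127 + 10) + (-2 - 3)*(-10/3 - 4/3) = -117 - 5*(-14/3) = -117 + 70/3 = -281/3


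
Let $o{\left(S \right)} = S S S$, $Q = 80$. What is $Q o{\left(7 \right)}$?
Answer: $27440$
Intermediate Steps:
$o{\left(S \right)} = S^{3}$ ($o{\left(S \right)} = S^{2} S = S^{3}$)
$Q o{\left(7 \right)} = 80 \cdot 7^{3} = 80 \cdot 343 = 27440$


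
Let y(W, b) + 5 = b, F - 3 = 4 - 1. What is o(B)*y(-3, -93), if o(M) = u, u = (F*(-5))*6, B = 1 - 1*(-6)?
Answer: 17640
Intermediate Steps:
F = 6 (F = 3 + (4 - 1) = 3 + 3 = 6)
y(W, b) = -5 + b
B = 7 (B = 1 + 6 = 7)
u = -180 (u = (6*(-5))*6 = -30*6 = -180)
o(M) = -180
o(B)*y(-3, -93) = -180*(-5 - 93) = -180*(-98) = 17640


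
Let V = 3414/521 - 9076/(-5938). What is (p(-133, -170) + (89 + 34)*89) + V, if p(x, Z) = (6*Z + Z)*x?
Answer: 261765647697/1546849 ≈ 1.6923e+5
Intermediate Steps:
p(x, Z) = 7*Z*x (p(x, Z) = (7*Z)*x = 7*Z*x)
V = 12500464/1546849 (V = 3414*(1/521) - 9076*(-1/5938) = 3414/521 + 4538/2969 = 12500464/1546849 ≈ 8.0812)
(p(-133, -170) + (89 + 34)*89) + V = (7*(-170)*(-133) + (89 + 34)*89) + 12500464/1546849 = (158270 + 123*89) + 12500464/1546849 = (158270 + 10947) + 12500464/1546849 = 169217 + 12500464/1546849 = 261765647697/1546849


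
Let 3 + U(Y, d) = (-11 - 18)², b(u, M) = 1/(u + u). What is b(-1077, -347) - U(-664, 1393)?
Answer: -1805053/2154 ≈ -838.00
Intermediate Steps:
b(u, M) = 1/(2*u)
U(Y, d) = 838 (U(Y, d) = -3 + (-11 - 18)² = -3 + (-29)² = -3 + 841 = 838)
b(-1077, -347) - U(-664, 1393) = (½)/(-1077) - 1*838 = (½)*(-1/1077) - 838 = -1/2154 - 838 = -1805053/2154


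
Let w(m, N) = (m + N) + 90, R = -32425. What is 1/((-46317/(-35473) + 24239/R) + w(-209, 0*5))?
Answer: -1150212025/136233232297 ≈ -0.0084430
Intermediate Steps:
w(m, N) = 90 + N + m (w(m, N) = (N + m) + 90 = 90 + N + m)
1/((-46317/(-35473) + 24239/R) + w(-209, 0*5)) = 1/((-46317/(-35473) + 24239/(-32425)) + (90 + 0*5 - 209)) = 1/((-46317*(-1/35473) + 24239*(-1/32425)) + (90 + 0 - 209)) = 1/((46317/35473 - 24239/32425) - 119) = 1/(641998678/1150212025 - 119) = 1/(-136233232297/1150212025) = -1150212025/136233232297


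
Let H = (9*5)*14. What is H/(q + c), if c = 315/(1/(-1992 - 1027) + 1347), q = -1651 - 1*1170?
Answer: -365993280/1638700721 ≈ -0.22334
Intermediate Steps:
q = -2821 (q = -1651 - 1170 = -2821)
c = 950985/4066592 (c = 315/(1/(-3019) + 1347) = 315/(-1/3019 + 1347) = 315/(4066592/3019) = 315*(3019/4066592) = 950985/4066592 ≈ 0.23385)
H = 630 (H = 45*14 = 630)
H/(q + c) = 630/(-2821 + 950985/4066592) = 630/(-11470905047/4066592) = -4066592/11470905047*630 = -365993280/1638700721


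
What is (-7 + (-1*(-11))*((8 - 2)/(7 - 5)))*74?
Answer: 1924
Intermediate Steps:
(-7 + (-1*(-11))*((8 - 2)/(7 - 5)))*74 = (-7 + 11*(6/2))*74 = (-7 + 11*(6*(1/2)))*74 = (-7 + 11*3)*74 = (-7 + 33)*74 = 26*74 = 1924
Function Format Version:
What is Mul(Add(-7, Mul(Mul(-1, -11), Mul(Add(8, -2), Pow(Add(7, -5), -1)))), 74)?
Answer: 1924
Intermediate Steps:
Mul(Add(-7, Mul(Mul(-1, -11), Mul(Add(8, -2), Pow(Add(7, -5), -1)))), 74) = Mul(Add(-7, Mul(11, Mul(6, Pow(2, -1)))), 74) = Mul(Add(-7, Mul(11, Mul(6, Rational(1, 2)))), 74) = Mul(Add(-7, Mul(11, 3)), 74) = Mul(Add(-7, 33), 74) = Mul(26, 74) = 1924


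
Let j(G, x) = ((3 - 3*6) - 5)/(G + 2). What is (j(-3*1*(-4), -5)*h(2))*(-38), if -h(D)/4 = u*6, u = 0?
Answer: 0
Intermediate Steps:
h(D) = 0 (h(D) = -0*6 = -4*0 = 0)
j(G, x) = -20/(2 + G) (j(G, x) = ((3 - 18) - 5)/(2 + G) = (-15 - 5)/(2 + G) = -20/(2 + G))
(j(-3*1*(-4), -5)*h(2))*(-38) = (-20/(2 - 3*1*(-4))*0)*(-38) = (-20/(2 - 3*(-4))*0)*(-38) = (-20/(2 + 12)*0)*(-38) = (-20/14*0)*(-38) = (-20*1/14*0)*(-38) = -10/7*0*(-38) = 0*(-38) = 0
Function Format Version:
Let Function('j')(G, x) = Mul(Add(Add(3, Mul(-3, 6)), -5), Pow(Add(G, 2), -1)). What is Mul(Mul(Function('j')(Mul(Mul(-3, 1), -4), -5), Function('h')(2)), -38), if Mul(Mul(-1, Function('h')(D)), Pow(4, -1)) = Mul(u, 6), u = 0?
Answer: 0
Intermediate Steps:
Function('h')(D) = 0 (Function('h')(D) = Mul(-4, Mul(0, 6)) = Mul(-4, 0) = 0)
Function('j')(G, x) = Mul(-20, Pow(Add(2, G), -1)) (Function('j')(G, x) = Mul(Add(Add(3, -18), -5), Pow(Add(2, G), -1)) = Mul(Add(-15, -5), Pow(Add(2, G), -1)) = Mul(-20, Pow(Add(2, G), -1)))
Mul(Mul(Function('j')(Mul(Mul(-3, 1), -4), -5), Function('h')(2)), -38) = Mul(Mul(Mul(-20, Pow(Add(2, Mul(Mul(-3, 1), -4)), -1)), 0), -38) = Mul(Mul(Mul(-20, Pow(Add(2, Mul(-3, -4)), -1)), 0), -38) = Mul(Mul(Mul(-20, Pow(Add(2, 12), -1)), 0), -38) = Mul(Mul(Mul(-20, Pow(14, -1)), 0), -38) = Mul(Mul(Mul(-20, Rational(1, 14)), 0), -38) = Mul(Mul(Rational(-10, 7), 0), -38) = Mul(0, -38) = 0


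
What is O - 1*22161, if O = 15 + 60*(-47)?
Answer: -24966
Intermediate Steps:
O = -2805 (O = 15 - 2820 = -2805)
O - 1*22161 = -2805 - 1*22161 = -2805 - 22161 = -24966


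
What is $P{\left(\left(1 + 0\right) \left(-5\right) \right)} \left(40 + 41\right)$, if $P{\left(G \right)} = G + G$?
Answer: $-810$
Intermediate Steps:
$P{\left(G \right)} = 2 G$
$P{\left(\left(1 + 0\right) \left(-5\right) \right)} \left(40 + 41\right) = 2 \left(1 + 0\right) \left(-5\right) \left(40 + 41\right) = 2 \cdot 1 \left(-5\right) 81 = 2 \left(-5\right) 81 = \left(-10\right) 81 = -810$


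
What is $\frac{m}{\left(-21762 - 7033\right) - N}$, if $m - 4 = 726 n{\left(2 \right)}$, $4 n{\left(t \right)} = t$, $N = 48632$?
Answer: $- \frac{367}{77427} \approx -0.0047399$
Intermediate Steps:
$n{\left(t \right)} = \frac{t}{4}$
$m = 367$ ($m = 4 + 726 \cdot \frac{1}{4} \cdot 2 = 4 + 726 \cdot \frac{1}{2} = 4 + 363 = 367$)
$\frac{m}{\left(-21762 - 7033\right) - N} = \frac{367}{\left(-21762 - 7033\right) - 48632} = \frac{367}{-28795 - 48632} = \frac{367}{-77427} = 367 \left(- \frac{1}{77427}\right) = - \frac{367}{77427}$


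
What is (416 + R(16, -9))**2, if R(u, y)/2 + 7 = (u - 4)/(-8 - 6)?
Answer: 7851204/49 ≈ 1.6023e+5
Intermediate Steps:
R(u, y) = -94/7 - u/7 (R(u, y) = -14 + 2*((u - 4)/(-8 - 6)) = -14 + 2*((-4 + u)/(-14)) = -14 + 2*((-4 + u)*(-1/14)) = -14 + 2*(2/7 - u/14) = -14 + (4/7 - u/7) = -94/7 - u/7)
(416 + R(16, -9))**2 = (416 + (-94/7 - 1/7*16))**2 = (416 + (-94/7 - 16/7))**2 = (416 - 110/7)**2 = (2802/7)**2 = 7851204/49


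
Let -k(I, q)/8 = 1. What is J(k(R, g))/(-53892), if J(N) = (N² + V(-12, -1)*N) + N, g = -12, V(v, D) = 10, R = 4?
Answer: 2/4491 ≈ 0.00044534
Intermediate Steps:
k(I, q) = -8 (k(I, q) = -8*1 = -8)
J(N) = N² + 11*N (J(N) = (N² + 10*N) + N = N² + 11*N)
J(k(R, g))/(-53892) = -8*(11 - 8)/(-53892) = -8*3*(-1/53892) = -24*(-1/53892) = 2/4491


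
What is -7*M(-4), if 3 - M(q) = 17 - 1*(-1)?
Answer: 105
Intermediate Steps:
M(q) = -15 (M(q) = 3 - (17 - 1*(-1)) = 3 - (17 + 1) = 3 - 1*18 = 3 - 18 = -15)
-7*M(-4) = -7*(-15) = 105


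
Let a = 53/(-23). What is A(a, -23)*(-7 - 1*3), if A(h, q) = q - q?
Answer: 0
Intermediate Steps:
a = -53/23 (a = 53*(-1/23) = -53/23 ≈ -2.3043)
A(h, q) = 0
A(a, -23)*(-7 - 1*3) = 0*(-7 - 1*3) = 0*(-7 - 3) = 0*(-10) = 0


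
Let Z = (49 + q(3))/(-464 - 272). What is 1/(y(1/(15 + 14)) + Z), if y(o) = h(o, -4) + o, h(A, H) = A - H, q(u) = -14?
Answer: 21344/85833 ≈ 0.24867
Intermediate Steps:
y(o) = 4 + 2*o (y(o) = (o - 1*(-4)) + o = (o + 4) + o = (4 + o) + o = 4 + 2*o)
Z = -35/736 (Z = (49 - 14)/(-464 - 272) = 35/(-736) = 35*(-1/736) = -35/736 ≈ -0.047554)
1/(y(1/(15 + 14)) + Z) = 1/((4 + 2/(15 + 14)) - 35/736) = 1/((4 + 2/29) - 35/736) = 1/(118/29 - 35/736) = 1/(85833/21344) = 21344/85833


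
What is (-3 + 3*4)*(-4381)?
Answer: -39429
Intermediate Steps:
(-3 + 3*4)*(-4381) = (-3 + 12)*(-4381) = 9*(-4381) = -39429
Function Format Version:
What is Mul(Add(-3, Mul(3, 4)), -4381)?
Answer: -39429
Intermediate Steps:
Mul(Add(-3, Mul(3, 4)), -4381) = Mul(Add(-3, 12), -4381) = Mul(9, -4381) = -39429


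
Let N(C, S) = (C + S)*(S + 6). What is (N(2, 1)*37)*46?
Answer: 35742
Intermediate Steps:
N(C, S) = (6 + S)*(C + S) (N(C, S) = (C + S)*(6 + S) = (6 + S)*(C + S))
(N(2, 1)*37)*46 = ((1² + 6*2 + 6*1 + 2*1)*37)*46 = ((1 + 12 + 6 + 2)*37)*46 = (21*37)*46 = 777*46 = 35742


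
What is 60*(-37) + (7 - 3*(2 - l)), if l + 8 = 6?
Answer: -2225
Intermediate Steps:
l = -2 (l = -8 + 6 = -2)
60*(-37) + (7 - 3*(2 - l)) = 60*(-37) + (7 - 3*(2 - 1*(-2))) = -2220 + (7 - 3*(2 + 2)) = -2220 + (7 - 3*4) = -2220 + (7 - 12) = -2220 - 5 = -2225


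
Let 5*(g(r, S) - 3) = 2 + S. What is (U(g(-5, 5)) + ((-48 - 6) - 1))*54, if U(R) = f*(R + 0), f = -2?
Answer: -17226/5 ≈ -3445.2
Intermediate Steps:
g(r, S) = 17/5 + S/5 (g(r, S) = 3 + (2 + S)/5 = 3 + (2/5 + S/5) = 17/5 + S/5)
U(R) = -2*R (U(R) = -2*(R + 0) = -2*R)
(U(g(-5, 5)) + ((-48 - 6) - 1))*54 = (-2*(17/5 + (1/5)*5) + ((-48 - 6) - 1))*54 = (-2*(17/5 + 1) + (-54 - 1))*54 = (-2*22/5 - 55)*54 = (-44/5 - 55)*54 = -319/5*54 = -17226/5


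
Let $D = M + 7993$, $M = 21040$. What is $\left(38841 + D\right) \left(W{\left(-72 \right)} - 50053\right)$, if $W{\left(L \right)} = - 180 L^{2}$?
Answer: $-66731884202$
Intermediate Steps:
$D = 29033$ ($D = 21040 + 7993 = 29033$)
$\left(38841 + D\right) \left(W{\left(-72 \right)} - 50053\right) = \left(38841 + 29033\right) \left(- 180 \left(-72\right)^{2} - 50053\right) = 67874 \left(\left(-180\right) 5184 - 50053\right) = 67874 \left(-933120 - 50053\right) = 67874 \left(-983173\right) = -66731884202$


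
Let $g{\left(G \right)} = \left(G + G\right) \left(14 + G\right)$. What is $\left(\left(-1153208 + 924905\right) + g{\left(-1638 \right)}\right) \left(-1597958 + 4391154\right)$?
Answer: $14222733369516$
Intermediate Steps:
$g{\left(G \right)} = 2 G \left(14 + G\right)$
$\left(\left(-1153208 + 924905\right) + g{\left(-1638 \right)}\right) \left(-1597958 + 4391154\right) = \left(\left(-1153208 + 924905\right) + 2 \left(-1638\right) \left(14 - 1638\right)\right) \left(-1597958 + 4391154\right) = \left(-228303 + 2 \left(-1638\right) \left(-1624\right)\right) 2793196 = \left(-228303 + 5320224\right) 2793196 = 5091921 \cdot 2793196 = 14222733369516$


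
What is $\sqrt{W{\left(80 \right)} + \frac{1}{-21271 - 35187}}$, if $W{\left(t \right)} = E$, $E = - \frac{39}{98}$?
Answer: $\frac{i \sqrt{15539782210}}{197603} \approx 0.63085 i$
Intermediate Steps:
$E = - \frac{39}{98}$ ($E = \left(-39\right) \frac{1}{98} = - \frac{39}{98} \approx -0.39796$)
$W{\left(t \right)} = - \frac{39}{98}$
$\sqrt{W{\left(80 \right)} + \frac{1}{-21271 - 35187}} = \sqrt{- \frac{39}{98} + \frac{1}{-21271 - 35187}} = \sqrt{- \frac{39}{98} + \frac{1}{-56458}} = \sqrt{- \frac{39}{98} - \frac{1}{56458}} = \sqrt{- \frac{550490}{1383221}} = \frac{i \sqrt{15539782210}}{197603}$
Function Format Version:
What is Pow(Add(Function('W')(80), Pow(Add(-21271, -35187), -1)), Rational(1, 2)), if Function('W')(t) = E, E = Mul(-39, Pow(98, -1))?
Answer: Mul(Rational(1, 197603), I, Pow(15539782210, Rational(1, 2))) ≈ Mul(0.63085, I)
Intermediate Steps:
E = Rational(-39, 98) (E = Mul(-39, Rational(1, 98)) = Rational(-39, 98) ≈ -0.39796)
Function('W')(t) = Rational(-39, 98)
Pow(Add(Function('W')(80), Pow(Add(-21271, -35187), -1)), Rational(1, 2)) = Pow(Add(Rational(-39, 98), Pow(Add(-21271, -35187), -1)), Rational(1, 2)) = Pow(Add(Rational(-39, 98), Pow(-56458, -1)), Rational(1, 2)) = Pow(Add(Rational(-39, 98), Rational(-1, 56458)), Rational(1, 2)) = Pow(Rational(-550490, 1383221), Rational(1, 2)) = Mul(Rational(1, 197603), I, Pow(15539782210, Rational(1, 2)))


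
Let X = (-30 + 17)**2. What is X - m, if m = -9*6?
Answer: 223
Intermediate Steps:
X = 169 (X = (-13)**2 = 169)
m = -54
X - m = 169 - 1*(-54) = 169 + 54 = 223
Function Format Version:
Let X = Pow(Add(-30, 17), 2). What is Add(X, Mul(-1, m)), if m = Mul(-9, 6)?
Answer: 223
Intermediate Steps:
X = 169 (X = Pow(-13, 2) = 169)
m = -54
Add(X, Mul(-1, m)) = Add(169, Mul(-1, -54)) = Add(169, 54) = 223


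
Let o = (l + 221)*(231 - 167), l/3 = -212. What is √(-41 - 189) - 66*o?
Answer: 1752960 + I*√230 ≈ 1.753e+6 + 15.166*I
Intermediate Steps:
l = -636 (l = 3*(-212) = -636)
o = -26560 (o = (-636 + 221)*(231 - 167) = -415*64 = -26560)
√(-41 - 189) - 66*o = √(-41 - 189) - 66*(-26560) = √(-230) + 1752960 = I*√230 + 1752960 = 1752960 + I*√230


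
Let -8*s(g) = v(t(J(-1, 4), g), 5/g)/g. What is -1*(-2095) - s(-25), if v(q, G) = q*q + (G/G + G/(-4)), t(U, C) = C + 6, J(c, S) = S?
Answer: 8372759/4000 ≈ 2093.2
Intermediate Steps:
t(U, C) = 6 + C
v(q, G) = 1 + q² - G/4 (v(q, G) = q² + (1 + G*(-¼)) = q² + (1 - G/4) = 1 + q² - G/4)
s(g) = -(1 + (6 + g)² - 5/(4*g))/(8*g)
-1*(-2095) - s(-25) = -1*(-2095) - (5 - 4*(-25)*(1 + (6 - 25)²))/(32*(-25)²) = 2095 - (5 - 4*(-25)*(1 + (-19)²))/(32*625) = 2095 - (5 - 4*(-25)*(1 + 361))/(32*625) = 2095 - (5 - 4*(-25)*362)/(32*625) = 2095 - (5 + 36200)/(32*625) = 2095 - 36205/(32*625) = 2095 - 1*7241/4000 = 2095 - 7241/4000 = 8372759/4000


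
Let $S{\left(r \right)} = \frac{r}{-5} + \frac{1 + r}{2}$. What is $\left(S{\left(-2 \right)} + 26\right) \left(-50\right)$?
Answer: $-1295$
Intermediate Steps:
$S{\left(r \right)} = \frac{1}{2} + \frac{3 r}{10}$ ($S{\left(r \right)} = r \left(- \frac{1}{5}\right) + \left(1 + r\right) \frac{1}{2} = - \frac{r}{5} + \left(\frac{1}{2} + \frac{r}{2}\right) = \frac{1}{2} + \frac{3 r}{10}$)
$\left(S{\left(-2 \right)} + 26\right) \left(-50\right) = \left(\left(\frac{1}{2} + \frac{3}{10} \left(-2\right)\right) + 26\right) \left(-50\right) = \left(\left(\frac{1}{2} - \frac{3}{5}\right) + 26\right) \left(-50\right) = \left(- \frac{1}{10} + 26\right) \left(-50\right) = \frac{259}{10} \left(-50\right) = -1295$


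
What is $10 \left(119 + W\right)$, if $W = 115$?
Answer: $2340$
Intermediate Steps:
$10 \left(119 + W\right) = 10 \left(119 + 115\right) = 10 \cdot 234 = 2340$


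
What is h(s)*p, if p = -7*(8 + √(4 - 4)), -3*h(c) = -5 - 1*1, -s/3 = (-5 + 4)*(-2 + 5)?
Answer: -112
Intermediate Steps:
s = 9 (s = -3*(-5 + 4)*(-2 + 5) = -(-3)*3 = -3*(-3) = 9)
h(c) = 2 (h(c) = -(-5 - 1*1)/3 = -(-5 - 1)/3 = -⅓*(-6) = 2)
p = -56 (p = -7*(8 + √0) = -7*(8 + 0) = -7*8 = -56)
h(s)*p = 2*(-56) = -112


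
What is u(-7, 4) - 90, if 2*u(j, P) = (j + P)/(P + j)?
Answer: -179/2 ≈ -89.500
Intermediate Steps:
u(j, P) = 1/2 (u(j, P) = ((j + P)/(P + j))/2 = ((P + j)/(P + j))/2 = (1/2)*1 = 1/2)
u(-7, 4) - 90 = 1/2 - 90 = -179/2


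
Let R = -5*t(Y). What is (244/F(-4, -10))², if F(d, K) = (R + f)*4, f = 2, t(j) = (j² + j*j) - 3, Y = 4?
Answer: 3721/20449 ≈ 0.18196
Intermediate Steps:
t(j) = -3 + 2*j² (t(j) = (j² + j²) - 3 = 2*j² - 3 = -3 + 2*j²)
R = -145 (R = -5*(-3 + 2*4²) = -5*(-3 + 2*16) = -5*(-3 + 32) = -5*29 = -145)
F(d, K) = -572 (F(d, K) = (-145 + 2)*4 = -143*4 = -572)
(244/F(-4, -10))² = (244/(-572))² = (244*(-1/572))² = (-61/143)² = 3721/20449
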